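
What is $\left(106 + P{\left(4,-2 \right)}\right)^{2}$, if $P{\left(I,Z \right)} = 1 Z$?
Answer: $10816$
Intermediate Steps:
$P{\left(I,Z \right)} = Z$
$\left(106 + P{\left(4,-2 \right)}\right)^{2} = \left(106 - 2\right)^{2} = 104^{2} = 10816$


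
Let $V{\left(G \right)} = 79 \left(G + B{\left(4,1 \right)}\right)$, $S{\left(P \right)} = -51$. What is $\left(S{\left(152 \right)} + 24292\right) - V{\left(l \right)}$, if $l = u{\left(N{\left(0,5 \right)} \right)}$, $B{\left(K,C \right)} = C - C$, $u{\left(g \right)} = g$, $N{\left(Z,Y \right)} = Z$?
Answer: $24241$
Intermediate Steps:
$B{\left(K,C \right)} = 0$
$l = 0$
$V{\left(G \right)} = 79 G$ ($V{\left(G \right)} = 79 \left(G + 0\right) = 79 G$)
$\left(S{\left(152 \right)} + 24292\right) - V{\left(l \right)} = \left(-51 + 24292\right) - 79 \cdot 0 = 24241 - 0 = 24241 + 0 = 24241$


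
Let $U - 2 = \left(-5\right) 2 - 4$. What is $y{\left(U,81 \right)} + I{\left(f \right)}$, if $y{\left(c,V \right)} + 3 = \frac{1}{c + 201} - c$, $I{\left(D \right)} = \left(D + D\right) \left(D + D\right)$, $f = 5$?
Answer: $\frac{20602}{189} \approx 109.01$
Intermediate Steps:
$I{\left(D \right)} = 4 D^{2}$ ($I{\left(D \right)} = 2 D 2 D = 4 D^{2}$)
$U = -12$ ($U = 2 - 14 = -12$)
$y{\left(c,V \right)} = -3 + \frac{1}{201 + c} - c$ ($y{\left(c,V \right)} = -3 - \left(c - \frac{1}{c + 201}\right) = -3 - \left(c - \frac{1}{201 + c}\right) = -3 + \frac{1}{201 + c} - c$)
$y{\left(U,81 \right)} + I{\left(f \right)} = \frac{-602 - \left(-12\right)^{2} - -2448}{201 - 12} + 4 \cdot 5^{2} = \frac{-602 - 144 + 2448}{189} + 4 \cdot 25 = \frac{-602 - 144 + 2448}{189} + 100 = \frac{1}{189} \cdot 1702 + 100 = \frac{1702}{189} + 100 = \frac{20602}{189}$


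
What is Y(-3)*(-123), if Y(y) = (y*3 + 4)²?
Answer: -3075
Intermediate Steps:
Y(y) = (4 + 3*y)² (Y(y) = (3*y + 4)² = (4 + 3*y)²)
Y(-3)*(-123) = (4 + 3*(-3))²*(-123) = (4 - 9)²*(-123) = (-5)²*(-123) = 25*(-123) = -3075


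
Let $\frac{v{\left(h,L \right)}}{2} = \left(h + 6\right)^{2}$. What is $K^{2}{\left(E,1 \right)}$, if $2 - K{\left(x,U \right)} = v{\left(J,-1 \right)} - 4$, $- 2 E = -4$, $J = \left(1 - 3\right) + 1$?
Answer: $1936$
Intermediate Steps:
$J = -1$ ($J = -2 + 1 = -1$)
$v{\left(h,L \right)} = 2 \left(6 + h\right)^{2}$ ($v{\left(h,L \right)} = 2 \left(h + 6\right)^{2} = 2 \left(6 + h\right)^{2}$)
$E = 2$ ($E = \left(- \frac{1}{2}\right) \left(-4\right) = 2$)
$K{\left(x,U \right)} = -44$ ($K{\left(x,U \right)} = 2 - \left(2 \left(6 - 1\right)^{2} - 4\right) = 2 - \left(2 \cdot 5^{2} - 4\right) = 2 - \left(2 \cdot 25 - 4\right) = 2 - \left(50 - 4\right) = 2 - 46 = -44$)
$K^{2}{\left(E,1 \right)} = \left(-44\right)^{2} = 1936$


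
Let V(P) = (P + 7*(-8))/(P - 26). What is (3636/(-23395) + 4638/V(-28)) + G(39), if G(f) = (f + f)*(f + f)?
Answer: 1484597853/163765 ≈ 9065.4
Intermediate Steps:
G(f) = 4*f² (G(f) = (2*f)*(2*f) = 4*f²)
V(P) = (-56 + P)/(-26 + P) (V(P) = (P - 56)/(-26 + P) = (-56 + P)/(-26 + P))
(3636/(-23395) + 4638/V(-28)) + G(39) = (3636/(-23395) + 4638/(((-56 - 28)/(-26 - 28)))) + 4*39² = (3636*(-1/23395) + 4638/((-84/(-54)))) + 4*1521 = (-3636/23395 + 4638/((-1/54*(-84)))) + 6084 = (-3636/23395 + 4638/(14/9)) + 6084 = (-3636/23395 + 4638*(9/14)) + 6084 = (-3636/23395 + 20871/7) + 6084 = 488251593/163765 + 6084 = 1484597853/163765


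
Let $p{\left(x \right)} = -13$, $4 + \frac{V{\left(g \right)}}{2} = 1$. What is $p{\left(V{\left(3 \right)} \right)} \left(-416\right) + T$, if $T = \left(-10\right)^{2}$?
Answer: $5508$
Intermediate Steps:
$V{\left(g \right)} = -6$ ($V{\left(g \right)} = -8 + 2 \cdot 1 = -8 + 2 = -6$)
$T = 100$
$p{\left(V{\left(3 \right)} \right)} \left(-416\right) + T = \left(-13\right) \left(-416\right) + 100 = 5408 + 100 = 5508$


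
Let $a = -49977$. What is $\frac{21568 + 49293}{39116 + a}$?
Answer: $- \frac{70861}{10861} \approx -6.5244$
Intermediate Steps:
$\frac{21568 + 49293}{39116 + a} = \frac{21568 + 49293}{39116 - 49977} = \frac{70861}{-10861} = 70861 \left(- \frac{1}{10861}\right) = - \frac{70861}{10861}$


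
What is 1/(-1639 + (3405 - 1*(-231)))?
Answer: 1/1997 ≈ 0.00050075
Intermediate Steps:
1/(-1639 + (3405 - 1*(-231))) = 1/(-1639 + (3405 + 231)) = 1/(-1639 + 3636) = 1/1997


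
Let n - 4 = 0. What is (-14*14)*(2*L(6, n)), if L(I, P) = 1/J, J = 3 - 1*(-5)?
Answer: -49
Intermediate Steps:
n = 4 (n = 4 + 0 = 4)
J = 8 (J = 3 + 5 = 8)
L(I, P) = ⅛ (L(I, P) = 1/8 = ⅛)
(-14*14)*(2*L(6, n)) = (-14*14)*(2*(⅛)) = -196*¼ = -49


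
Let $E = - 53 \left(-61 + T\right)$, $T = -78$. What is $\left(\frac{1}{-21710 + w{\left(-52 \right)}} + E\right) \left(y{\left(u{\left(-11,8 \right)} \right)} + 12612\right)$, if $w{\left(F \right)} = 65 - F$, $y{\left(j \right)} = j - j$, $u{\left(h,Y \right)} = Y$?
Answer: $\frac{2006261845560}{21593} \approx 9.2913 \cdot 10^{7}$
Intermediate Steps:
$y{\left(j \right)} = 0$
$E = 7367$ ($E = - 53 \left(-61 - 78\right) = \left(-53\right) \left(-139\right) = 7367$)
$\left(\frac{1}{-21710 + w{\left(-52 \right)}} + E\right) \left(y{\left(u{\left(-11,8 \right)} \right)} + 12612\right) = \left(\frac{1}{-21710 + \left(65 - -52\right)} + 7367\right) \left(0 + 12612\right) = \left(\frac{1}{-21710 + \left(65 + 52\right)} + 7367\right) 12612 = \left(\frac{1}{-21710 + 117} + 7367\right) 12612 = \left(\frac{1}{-21593} + 7367\right) 12612 = \left(- \frac{1}{21593} + 7367\right) 12612 = \frac{159075630}{21593} \cdot 12612 = \frac{2006261845560}{21593}$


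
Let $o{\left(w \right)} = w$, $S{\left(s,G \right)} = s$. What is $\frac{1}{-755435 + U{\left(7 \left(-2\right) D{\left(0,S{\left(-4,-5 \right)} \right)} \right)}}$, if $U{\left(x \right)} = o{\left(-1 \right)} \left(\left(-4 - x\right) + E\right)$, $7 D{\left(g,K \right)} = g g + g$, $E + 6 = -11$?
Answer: $- \frac{1}{755414} \approx -1.3238 \cdot 10^{-6}$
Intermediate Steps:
$E = -17$ ($E = -6 - 11 = -17$)
$D{\left(g,K \right)} = \frac{g}{7} + \frac{g^{2}}{7}$ ($D{\left(g,K \right)} = \frac{g g + g}{7} = \frac{g^{2} + g}{7} = \frac{g + g^{2}}{7} = \frac{g}{7} + \frac{g^{2}}{7}$)
$U{\left(x \right)} = 21 + x$ ($U{\left(x \right)} = - (\left(-4 - x\right) - 17) = - (-21 - x) = 21 + x$)
$\frac{1}{-755435 + U{\left(7 \left(-2\right) D{\left(0,S{\left(-4,-5 \right)} \right)} \right)}} = \frac{1}{-755435 + \left(21 + 7 \left(-2\right) \frac{1}{7} \cdot 0 \left(1 + 0\right)\right)} = \frac{1}{-755435 + \left(21 - 14 \cdot \frac{1}{7} \cdot 0 \cdot 1\right)} = \frac{1}{-755435 + \left(21 - 0\right)} = \frac{1}{-755435 + \left(21 + 0\right)} = \frac{1}{-755435 + 21} = \frac{1}{-755414} = - \frac{1}{755414}$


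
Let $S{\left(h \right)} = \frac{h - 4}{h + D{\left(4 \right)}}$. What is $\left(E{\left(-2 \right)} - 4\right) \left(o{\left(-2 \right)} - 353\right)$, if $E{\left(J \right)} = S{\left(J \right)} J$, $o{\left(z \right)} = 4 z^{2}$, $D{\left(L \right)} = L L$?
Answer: $\frac{7414}{7} \approx 1059.1$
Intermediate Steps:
$D{\left(L \right)} = L^{2}$
$S{\left(h \right)} = \frac{-4 + h}{16 + h}$ ($S{\left(h \right)} = \frac{h - 4}{h + 4^{2}} = \frac{-4 + h}{h + 16} = \frac{-4 + h}{16 + h}$)
$E{\left(J \right)} = \frac{J \left(-4 + J\right)}{16 + J}$ ($E{\left(J \right)} = \frac{-4 + J}{16 + J} J = \frac{J \left(-4 + J\right)}{16 + J}$)
$\left(E{\left(-2 \right)} - 4\right) \left(o{\left(-2 \right)} - 353\right) = \left(- \frac{2 \left(-4 - 2\right)}{16 - 2} - 4\right) \left(4 \left(-2\right)^{2} - 353\right) = \left(\left(-2\right) \frac{1}{14} \left(-6\right) - 4\right) \left(4 \cdot 4 - 353\right) = \left(\left(-2\right) \frac{1}{14} \left(-6\right) - 4\right) \left(16 - 353\right) = \left(\frac{6}{7} - 4\right) \left(-337\right) = \left(- \frac{22}{7}\right) \left(-337\right) = \frac{7414}{7}$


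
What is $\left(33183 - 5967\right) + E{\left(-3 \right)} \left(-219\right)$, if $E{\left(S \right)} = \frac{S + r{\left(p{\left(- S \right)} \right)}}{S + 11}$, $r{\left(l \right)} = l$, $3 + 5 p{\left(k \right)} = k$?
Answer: $\frac{218385}{8} \approx 27298.0$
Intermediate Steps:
$p{\left(k \right)} = - \frac{3}{5} + \frac{k}{5}$
$E{\left(S \right)} = \frac{- \frac{3}{5} + \frac{4 S}{5}}{11 + S}$ ($E{\left(S \right)} = \frac{S + \left(- \frac{3}{5} + \frac{\left(-1\right) S}{5}\right)}{S + 11} = \frac{S - \left(\frac{3}{5} + \frac{S}{5}\right)}{11 + S} = \frac{- \frac{3}{5} + \frac{4 S}{5}}{11 + S}$)
$\left(33183 - 5967\right) + E{\left(-3 \right)} \left(-219\right) = \left(33183 - 5967\right) + \frac{-3 + 4 \left(-3\right)}{5 \left(11 - 3\right)} \left(-219\right) = 27216 + \frac{-3 - 12}{5 \cdot 8} \left(-219\right) = 27216 + \frac{1}{5} \cdot \frac{1}{8} \left(-15\right) \left(-219\right) = 27216 - - \frac{657}{8} = 27216 + \frac{657}{8} = \frac{218385}{8}$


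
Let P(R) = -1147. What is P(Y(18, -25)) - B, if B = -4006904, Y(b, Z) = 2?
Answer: 4005757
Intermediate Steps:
P(Y(18, -25)) - B = -1147 - 1*(-4006904) = -1147 + 4006904 = 4005757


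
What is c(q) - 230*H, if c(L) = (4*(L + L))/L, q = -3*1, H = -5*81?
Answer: 93158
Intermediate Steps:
H = -405
q = -3
c(L) = 8 (c(L) = (4*(2*L))/L = (8*L)/L = 8)
c(q) - 230*H = 8 - 230*(-405) = 8 + 93150 = 93158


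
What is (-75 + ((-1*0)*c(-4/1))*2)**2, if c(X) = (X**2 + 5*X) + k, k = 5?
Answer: 5625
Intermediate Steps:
c(X) = 5 + X**2 + 5*X (c(X) = (X**2 + 5*X) + 5 = 5 + X**2 + 5*X)
(-75 + ((-1*0)*c(-4/1))*2)**2 = (-75 + ((-1*0)*(5 + (-4/1)**2 + 5*(-4/1)))*2)**2 = (-75 + (0*(5 + (-4*1)**2 + 5*(-4*1)))*2)**2 = (-75 + (0*(5 + (-4)**2 + 5*(-4)))*2)**2 = (-75 + (0*(5 + 16 - 20))*2)**2 = (-75 + (0*1)*2)**2 = (-75 + 0*2)**2 = (-75 + 0)**2 = (-75)**2 = 5625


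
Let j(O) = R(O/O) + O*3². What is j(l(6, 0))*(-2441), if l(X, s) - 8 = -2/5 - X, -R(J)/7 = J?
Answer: -90317/5 ≈ -18063.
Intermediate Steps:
R(J) = -7*J
l(X, s) = 38/5 - X (l(X, s) = 8 + (-2/5 - X) = 8 + (-2*⅕ - X) = 8 + (-⅖ - X) = 38/5 - X)
j(O) = -7 + 9*O (j(O) = -7*O/O + O*3² = -7*1 + O*9 = -7 + 9*O)
j(l(6, 0))*(-2441) = (-7 + 9*(38/5 - 1*6))*(-2441) = (-7 + 9*(38/5 - 6))*(-2441) = (-7 + 9*(8/5))*(-2441) = (-7 + 72/5)*(-2441) = (37/5)*(-2441) = -90317/5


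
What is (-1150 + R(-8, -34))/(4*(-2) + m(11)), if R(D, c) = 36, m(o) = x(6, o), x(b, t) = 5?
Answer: 1114/3 ≈ 371.33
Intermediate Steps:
m(o) = 5
(-1150 + R(-8, -34))/(4*(-2) + m(11)) = (-1150 + 36)/(4*(-2) + 5) = -1114/(-8 + 5) = -1114/(-3) = -1114*(-⅓) = 1114/3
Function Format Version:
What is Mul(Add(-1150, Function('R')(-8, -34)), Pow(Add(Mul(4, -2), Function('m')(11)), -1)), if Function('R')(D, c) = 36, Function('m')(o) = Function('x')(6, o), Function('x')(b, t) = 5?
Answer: Rational(1114, 3) ≈ 371.33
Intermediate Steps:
Function('m')(o) = 5
Mul(Add(-1150, Function('R')(-8, -34)), Pow(Add(Mul(4, -2), Function('m')(11)), -1)) = Mul(Add(-1150, 36), Pow(Add(Mul(4, -2), 5), -1)) = Mul(-1114, Pow(Add(-8, 5), -1)) = Mul(-1114, Pow(-3, -1)) = Mul(-1114, Rational(-1, 3)) = Rational(1114, 3)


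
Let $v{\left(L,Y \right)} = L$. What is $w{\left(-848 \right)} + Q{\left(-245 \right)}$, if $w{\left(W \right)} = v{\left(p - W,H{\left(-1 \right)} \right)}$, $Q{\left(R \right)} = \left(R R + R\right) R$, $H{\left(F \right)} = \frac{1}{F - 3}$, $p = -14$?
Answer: $-14645266$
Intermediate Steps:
$H{\left(F \right)} = \frac{1}{-3 + F}$
$Q{\left(R \right)} = R \left(R + R^{2}\right)$ ($Q{\left(R \right)} = \left(R^{2} + R\right) R = \left(R + R^{2}\right) R = R \left(R + R^{2}\right)$)
$w{\left(W \right)} = -14 - W$
$w{\left(-848 \right)} + Q{\left(-245 \right)} = \left(-14 - -848\right) + \left(-245\right)^{2} \left(1 - 245\right) = \left(-14 + 848\right) + 60025 \left(-244\right) = 834 - 14646100 = -14645266$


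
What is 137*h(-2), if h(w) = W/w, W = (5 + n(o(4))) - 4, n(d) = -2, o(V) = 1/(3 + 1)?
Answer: 137/2 ≈ 68.500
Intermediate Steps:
o(V) = ¼ (o(V) = 1/4 = ¼)
W = -1 (W = (5 - 2) - 4 = 3 - 4 = -1)
h(w) = -1/w
137*h(-2) = 137*(-1/(-2)) = 137*(-1*(-½)) = 137*(½) = 137/2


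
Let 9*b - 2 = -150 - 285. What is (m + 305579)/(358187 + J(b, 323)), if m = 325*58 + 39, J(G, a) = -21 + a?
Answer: 324468/358489 ≈ 0.90510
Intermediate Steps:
b = -433/9 (b = 2/9 + (-150 - 285)/9 = 2/9 + (⅑)*(-435) = 2/9 - 145/3 = -433/9 ≈ -48.111)
m = 18889 (m = 18850 + 39 = 18889)
(m + 305579)/(358187 + J(b, 323)) = (18889 + 305579)/(358187 + (-21 + 323)) = 324468/(358187 + 302) = 324468/358489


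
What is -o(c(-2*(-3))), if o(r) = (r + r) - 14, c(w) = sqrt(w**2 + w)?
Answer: 14 - 2*sqrt(42) ≈ 1.0385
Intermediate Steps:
c(w) = sqrt(w + w**2)
o(r) = -14 + 2*r (o(r) = 2*r - 14 = -14 + 2*r)
-o(c(-2*(-3))) = -(-14 + 2*sqrt((-2*(-3))*(1 - 2*(-3)))) = -(-14 + 2*sqrt(6*(1 + 6))) = -(-14 + 2*sqrt(6*7)) = -(-14 + 2*sqrt(42)) = 14 - 2*sqrt(42)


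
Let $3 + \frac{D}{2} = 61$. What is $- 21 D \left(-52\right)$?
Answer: $126672$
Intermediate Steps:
$D = 116$ ($D = -6 + 2 \cdot 61 = -6 + 122 = 116$)
$- 21 D \left(-52\right) = \left(-21\right) 116 \left(-52\right) = \left(-2436\right) \left(-52\right) = 126672$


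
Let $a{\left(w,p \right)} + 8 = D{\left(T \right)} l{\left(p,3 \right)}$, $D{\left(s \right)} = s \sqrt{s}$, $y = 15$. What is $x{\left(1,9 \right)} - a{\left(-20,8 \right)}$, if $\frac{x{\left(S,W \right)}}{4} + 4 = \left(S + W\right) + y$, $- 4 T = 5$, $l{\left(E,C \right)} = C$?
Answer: $92 + \frac{15 i \sqrt{5}}{8} \approx 92.0 + 4.1926 i$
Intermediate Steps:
$T = - \frac{5}{4}$ ($T = \left(- \frac{1}{4}\right) 5 = - \frac{5}{4} \approx -1.25$)
$D{\left(s \right)} = s^{\frac{3}{2}}$
$x{\left(S,W \right)} = 44 + 4 S + 4 W$ ($x{\left(S,W \right)} = -16 + 4 \left(\left(S + W\right) + 15\right) = -16 + 4 \left(15 + S + W\right) = -16 + \left(60 + 4 S + 4 W\right) = 44 + 4 S + 4 W$)
$a{\left(w,p \right)} = -8 - \frac{15 i \sqrt{5}}{8}$ ($a{\left(w,p \right)} = -8 + \left(- \frac{5}{4}\right)^{\frac{3}{2}} \cdot 3 = -8 + - \frac{5 i \sqrt{5}}{8} \cdot 3 = -8 - \frac{15 i \sqrt{5}}{8}$)
$x{\left(1,9 \right)} - a{\left(-20,8 \right)} = \left(44 + 4 \cdot 1 + 4 \cdot 9\right) - \left(-8 - \frac{15 i \sqrt{5}}{8}\right) = \left(44 + 4 + 36\right) + \left(8 + \frac{15 i \sqrt{5}}{8}\right) = 84 + \left(8 + \frac{15 i \sqrt{5}}{8}\right) = 92 + \frac{15 i \sqrt{5}}{8}$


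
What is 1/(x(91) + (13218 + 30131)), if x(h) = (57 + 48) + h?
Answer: 1/43545 ≈ 2.2965e-5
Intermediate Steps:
x(h) = 105 + h
1/(x(91) + (13218 + 30131)) = 1/((105 + 91) + (13218 + 30131)) = 1/(196 + 43349) = 1/43545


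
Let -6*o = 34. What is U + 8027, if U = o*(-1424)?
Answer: 48289/3 ≈ 16096.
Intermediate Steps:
o = -17/3 (o = -1/6*34 = -17/3 ≈ -5.6667)
U = 24208/3 (U = -17/3*(-1424) = 24208/3 ≈ 8069.3)
U + 8027 = 24208/3 + 8027 = 48289/3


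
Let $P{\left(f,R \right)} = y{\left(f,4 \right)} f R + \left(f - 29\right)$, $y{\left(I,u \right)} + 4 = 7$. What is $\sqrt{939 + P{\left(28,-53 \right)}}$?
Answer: $i \sqrt{3514} \approx 59.279 i$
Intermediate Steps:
$y{\left(I,u \right)} = 3$ ($y{\left(I,u \right)} = -4 + 7 = 3$)
$P{\left(f,R \right)} = -29 + f + 3 R f$ ($P{\left(f,R \right)} = 3 f R + \left(f - 29\right) = 3 R f + \left(f - 29\right) = 3 R f + \left(-29 + f\right) = -29 + f + 3 R f$)
$\sqrt{939 + P{\left(28,-53 \right)}} = \sqrt{939 + \left(-29 + 28 + 3 \left(-53\right) 28\right)} = \sqrt{939 - 4453} = \sqrt{-3514} = i \sqrt{3514}$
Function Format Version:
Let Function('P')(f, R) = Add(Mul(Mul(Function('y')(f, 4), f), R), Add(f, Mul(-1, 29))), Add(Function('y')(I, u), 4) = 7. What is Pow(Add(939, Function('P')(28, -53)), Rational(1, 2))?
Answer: Mul(I, Pow(3514, Rational(1, 2))) ≈ Mul(59.279, I)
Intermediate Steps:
Function('y')(I, u) = 3 (Function('y')(I, u) = Add(-4, 7) = 3)
Function('P')(f, R) = Add(-29, f, Mul(3, R, f)) (Function('P')(f, R) = Add(Mul(Mul(3, f), R), Add(f, Mul(-1, 29))) = Add(Mul(3, R, f), Add(f, -29)) = Add(Mul(3, R, f), Add(-29, f)) = Add(-29, f, Mul(3, R, f)))
Pow(Add(939, Function('P')(28, -53)), Rational(1, 2)) = Pow(Add(939, Add(-29, 28, Mul(3, -53, 28))), Rational(1, 2)) = Pow(Add(939, Add(-29, 28, -4452)), Rational(1, 2)) = Pow(Add(939, -4453), Rational(1, 2)) = Pow(-3514, Rational(1, 2)) = Mul(I, Pow(3514, Rational(1, 2)))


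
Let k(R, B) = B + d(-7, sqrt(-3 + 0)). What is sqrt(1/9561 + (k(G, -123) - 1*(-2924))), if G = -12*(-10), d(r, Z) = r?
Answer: sqrt(255407152035)/9561 ≈ 52.858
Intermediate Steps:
G = 120
k(R, B) = -7 + B (k(R, B) = B - 7 = -7 + B)
sqrt(1/9561 + (k(G, -123) - 1*(-2924))) = sqrt(1/9561 + ((-7 - 123) - 1*(-2924))) = sqrt(1/9561 + (-130 + 2924)) = sqrt(1/9561 + 2794) = sqrt(26713435/9561) = sqrt(255407152035)/9561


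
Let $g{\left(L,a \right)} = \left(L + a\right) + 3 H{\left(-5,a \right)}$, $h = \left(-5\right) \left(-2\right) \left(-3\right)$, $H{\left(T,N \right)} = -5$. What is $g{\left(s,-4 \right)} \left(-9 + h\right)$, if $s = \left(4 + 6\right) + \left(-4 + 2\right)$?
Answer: $429$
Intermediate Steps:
$h = -30$ ($h = 10 \left(-3\right) = -30$)
$s = 8$ ($s = 10 - 2 = 8$)
$g{\left(L,a \right)} = -15 + L + a$ ($g{\left(L,a \right)} = \left(L + a\right) + 3 \left(-5\right) = \left(L + a\right) - 15 = -15 + L + a$)
$g{\left(s,-4 \right)} \left(-9 + h\right) = \left(-15 + 8 - 4\right) \left(-9 - 30\right) = \left(-11\right) \left(-39\right) = 429$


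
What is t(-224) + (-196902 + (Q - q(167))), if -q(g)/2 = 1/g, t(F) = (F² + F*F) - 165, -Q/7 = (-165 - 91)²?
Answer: -92762987/167 ≈ -5.5547e+5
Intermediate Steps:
Q = -458752 (Q = -7*(-165 - 91)² = -7*(-256)² = -7*65536 = -458752)
t(F) = -165 + 2*F² (t(F) = (F² + F²) - 165 = 2*F² - 165 = -165 + 2*F²)
q(g) = -2/g
t(-224) + (-196902 + (Q - q(167))) = (-165 + 2*(-224)²) + (-196902 + (-458752 - (-2)/167)) = (-165 + 2*50176) + (-196902 + (-458752 - (-2)/167)) = (-165 + 100352) + (-196902 + (-458752 - 1*(-2/167))) = 100187 + (-196902 + (-458752 + 2/167)) = 100187 + (-196902 - 76611582/167) = 100187 - 109494216/167 = -92762987/167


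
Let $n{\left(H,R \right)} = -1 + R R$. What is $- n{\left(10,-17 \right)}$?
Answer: $-288$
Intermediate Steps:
$n{\left(H,R \right)} = -1 + R^{2}$
$- n{\left(10,-17 \right)} = - (-1 + \left(-17\right)^{2}) = - (-1 + 289) = \left(-1\right) 288 = -288$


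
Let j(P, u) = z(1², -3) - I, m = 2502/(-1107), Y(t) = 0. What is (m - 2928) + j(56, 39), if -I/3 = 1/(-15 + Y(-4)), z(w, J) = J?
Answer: -1804078/615 ≈ -2933.5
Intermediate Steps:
I = ⅕ (I = -3/(-15 + 0) = -3/(-15) = -3*(-1/15) = ⅕ ≈ 0.20000)
m = -278/123 (m = 2502*(-1/1107) = -278/123 ≈ -2.2602)
j(P, u) = -16/5 (j(P, u) = -3 - 1*⅕ = -3 - ⅕ = -16/5)
(m - 2928) + j(56, 39) = (-278/123 - 2928) - 16/5 = -360422/123 - 16/5 = -1804078/615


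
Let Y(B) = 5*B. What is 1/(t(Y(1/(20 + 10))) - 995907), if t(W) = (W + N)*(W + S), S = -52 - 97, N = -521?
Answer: -36/33062027 ≈ -1.0889e-6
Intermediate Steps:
S = -149
t(W) = (-521 + W)*(-149 + W) (t(W) = (W - 521)*(W - 149) = (-521 + W)*(-149 + W))
1/(t(Y(1/(20 + 10))) - 995907) = 1/((77629 + (5/(20 + 10))² - 3350/(20 + 10)) - 995907) = 1/((77629 + (5/30)² - 3350/30) - 995907) = 1/((77629 + (5*(1/30))² - 3350/30) - 995907) = 1/((77629 + (⅙)² - 670*⅙) - 995907) = 1/((77629 + 1/36 - 335/3) - 995907) = 1/(2790625/36 - 995907) = 1/(-33062027/36) = -36/33062027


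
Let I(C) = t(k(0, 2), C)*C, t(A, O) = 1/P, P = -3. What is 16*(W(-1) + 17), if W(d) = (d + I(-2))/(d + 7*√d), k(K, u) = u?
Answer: 20408/75 + 56*I/75 ≈ 272.11 + 0.74667*I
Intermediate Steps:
t(A, O) = -⅓ (t(A, O) = 1/(-3) = -⅓)
I(C) = -C/3
W(d) = (⅔ + d)/(d + 7*√d) (W(d) = (d - ⅓*(-2))/(d + 7*√d) = (d + ⅔)/(d + 7*√d) = (⅔ + d)/(d + 7*√d))
16*(W(-1) + 17) = 16*((⅔ - 1)/(-1 + 7*√(-1)) + 17) = 16*(-⅓/(-1 + 7*I) + 17) = 16*(((-1 - 7*I)/50)*(-⅓) + 17) = 16*(-(-1 - 7*I)/150 + 17) = 16*(17 - (-1 - 7*I)/150) = 272 - 8*(-1 - 7*I)/75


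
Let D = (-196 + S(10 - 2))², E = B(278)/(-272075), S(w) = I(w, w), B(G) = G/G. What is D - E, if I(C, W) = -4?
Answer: 10883000001/272075 ≈ 40000.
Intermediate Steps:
B(G) = 1
S(w) = -4
E = -1/272075 (E = 1/(-272075) = 1*(-1/272075) = -1/272075 ≈ -3.6755e-6)
D = 40000 (D = (-196 - 4)² = (-200)² = 40000)
D - E = 40000 - 1*(-1/272075) = 40000 + 1/272075 = 10883000001/272075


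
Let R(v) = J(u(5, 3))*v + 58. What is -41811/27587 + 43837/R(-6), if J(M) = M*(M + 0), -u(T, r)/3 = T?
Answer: -180478733/5091772 ≈ -35.445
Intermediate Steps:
u(T, r) = -3*T
J(M) = M² (J(M) = M*M = M²)
R(v) = 58 + 225*v (R(v) = (-3*5)²*v + 58 = (-15)²*v + 58 = 225*v + 58 = 58 + 225*v)
-41811/27587 + 43837/R(-6) = -41811/27587 + 43837/(58 + 225*(-6)) = -41811*1/27587 + 43837/(58 - 1350) = -5973/3941 + 43837/(-1292) = -5973/3941 + 43837*(-1/1292) = -5973/3941 - 43837/1292 = -180478733/5091772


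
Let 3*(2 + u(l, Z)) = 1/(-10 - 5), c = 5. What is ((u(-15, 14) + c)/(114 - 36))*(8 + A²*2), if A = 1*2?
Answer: 1072/1755 ≈ 0.61083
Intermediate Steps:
u(l, Z) = -91/45 (u(l, Z) = -2 + 1/(3*(-10 - 5)) = -2 + (⅓)/(-15) = -2 + (⅓)*(-1/15) = -2 - 1/45 = -91/45)
A = 2
((u(-15, 14) + c)/(114 - 36))*(8 + A²*2) = ((-91/45 + 5)/(114 - 36))*(8 + 2²*2) = ((134/45)/78)*(8 + 4*2) = ((134/45)*(1/78))*(8 + 8) = (67/1755)*16 = 1072/1755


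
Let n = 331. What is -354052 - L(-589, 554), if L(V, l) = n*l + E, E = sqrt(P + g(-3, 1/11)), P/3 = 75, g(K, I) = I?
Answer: -537426 - 2*sqrt(6809)/11 ≈ -5.3744e+5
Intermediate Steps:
P = 225 (P = 3*75 = 225)
E = 2*sqrt(6809)/11 (E = sqrt(225 + 1/11) = sqrt(2476/11) = 2*sqrt(6809)/11 ≈ 15.003)
L(V, l) = 331*l + 2*sqrt(6809)/11
-354052 - L(-589, 554) = -354052 - (331*554 + 2*sqrt(6809)/11) = -354052 - (183374 + 2*sqrt(6809)/11) = -354052 + (-183374 - 2*sqrt(6809)/11) = -537426 - 2*sqrt(6809)/11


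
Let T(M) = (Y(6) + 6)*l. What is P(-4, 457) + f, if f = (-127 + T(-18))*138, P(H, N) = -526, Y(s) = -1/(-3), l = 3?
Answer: -15430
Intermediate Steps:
Y(s) = 1/3 (Y(s) = -1*(-1/3) = 1/3)
T(M) = 19 (T(M) = (1/3 + 6)*3 = (19/3)*3 = 19)
f = -14904 (f = (-127 + 19)*138 = -108*138 = -14904)
P(-4, 457) + f = -526 - 14904 = -15430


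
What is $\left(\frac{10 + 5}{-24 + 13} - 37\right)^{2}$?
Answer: $\frac{178084}{121} \approx 1471.8$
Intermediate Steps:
$\left(\frac{10 + 5}{-24 + 13} - 37\right)^{2} = \left(\frac{15}{-11} - 37\right)^{2} = \left(15 \left(- \frac{1}{11}\right) - 37\right)^{2} = \left(- \frac{15}{11} - 37\right)^{2} = \left(- \frac{422}{11}\right)^{2} = \frac{178084}{121}$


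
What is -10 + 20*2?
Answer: 30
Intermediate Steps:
-10 + 20*2 = -10 + 40 = 30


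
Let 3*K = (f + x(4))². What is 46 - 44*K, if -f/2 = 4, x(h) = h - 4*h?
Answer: -17462/3 ≈ -5820.7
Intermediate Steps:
x(h) = -3*h
f = -8 (f = -2*4 = -8)
K = 400/3 (K = (-8 - 3*4)²/3 = (-8 - 12)²/3 = (⅓)*(-20)² = (⅓)*400 = 400/3 ≈ 133.33)
46 - 44*K = 46 - 44*400/3 = 46 - 17600/3 = -17462/3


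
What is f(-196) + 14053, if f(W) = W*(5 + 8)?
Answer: 11505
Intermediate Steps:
f(W) = 13*W (f(W) = W*13 = 13*W)
f(-196) + 14053 = 13*(-196) + 14053 = -2548 + 14053 = 11505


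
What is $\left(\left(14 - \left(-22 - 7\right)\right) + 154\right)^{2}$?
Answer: $38809$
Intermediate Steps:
$\left(\left(14 - \left(-22 - 7\right)\right) + 154\right)^{2} = \left(\left(14 - -29\right) + 154\right)^{2} = \left(\left(14 + 29\right) + 154\right)^{2} = \left(43 + 154\right)^{2} = 197^{2} = 38809$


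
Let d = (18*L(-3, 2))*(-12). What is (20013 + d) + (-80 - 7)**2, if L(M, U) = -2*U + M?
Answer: 29094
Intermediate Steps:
L(M, U) = M - 2*U
d = 1512 (d = (18*(-3 - 2*2))*(-12) = (18*(-3 - 4))*(-12) = (18*(-7))*(-12) = -126*(-12) = 1512)
(20013 + d) + (-80 - 7)**2 = (20013 + 1512) + (-80 - 7)**2 = 21525 + (-87)**2 = 21525 + 7569 = 29094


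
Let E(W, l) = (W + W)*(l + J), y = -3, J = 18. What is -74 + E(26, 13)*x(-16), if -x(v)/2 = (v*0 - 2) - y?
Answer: -3298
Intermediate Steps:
E(W, l) = 2*W*(18 + l) (E(W, l) = (W + W)*(l + 18) = (2*W)*(18 + l) = 2*W*(18 + l))
x(v) = -2 (x(v) = -2*((v*0 - 2) - 1*(-3)) = -2*((0 - 2) + 3) = -2*(-2 + 3) = -2*1 = -2)
-74 + E(26, 13)*x(-16) = -74 + (2*26*(18 + 13))*(-2) = -74 + (2*26*31)*(-2) = -74 + 1612*(-2) = -74 - 3224 = -3298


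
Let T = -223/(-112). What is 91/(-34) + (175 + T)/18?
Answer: 245263/34272 ≈ 7.1564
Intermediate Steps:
T = 223/112 (T = -223*(-1/112) = 223/112 ≈ 1.9911)
91/(-34) + (175 + T)/18 = 91/(-34) + (175 + 223/112)/18 = 91*(-1/34) + (19823/112)*(1/18) = -91/34 + 19823/2016 = 245263/34272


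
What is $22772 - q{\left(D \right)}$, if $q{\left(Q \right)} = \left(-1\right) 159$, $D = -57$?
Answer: $22931$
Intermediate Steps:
$q{\left(Q \right)} = -159$
$22772 - q{\left(D \right)} = 22772 - -159 = 22772 + 159 = 22931$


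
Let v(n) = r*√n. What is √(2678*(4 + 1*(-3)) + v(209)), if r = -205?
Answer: √(2678 - 205*√209) ≈ 16.901*I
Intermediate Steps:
v(n) = -205*√n
√(2678*(4 + 1*(-3)) + v(209)) = √(2678*(4 + 1*(-3)) - 205*√209) = √(2678*(4 - 3) - 205*√209) = √(2678*1 - 205*√209) = √(2678 - 205*√209)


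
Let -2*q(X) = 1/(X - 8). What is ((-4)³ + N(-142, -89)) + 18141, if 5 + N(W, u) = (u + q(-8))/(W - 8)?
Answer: 28916149/1600 ≈ 18073.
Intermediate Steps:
q(X) = -1/(2*(-8 + X)) (q(X) = -1/(2*(X - 8)) = -1/(2*(-8 + X)))
N(W, u) = -5 + (1/32 + u)/(-8 + W) (N(W, u) = -5 + (u - 1/(-16 + 2*(-8)))/(W - 8) = -5 + (u - 1/(-16 - 16))/(-8 + W) = -5 + (u - 1/(-32))/(-8 + W) = -5 + (u - 1*(-1/32))/(-8 + W) = -5 + (u + 1/32)/(-8 + W) = -5 + (1/32 + u)/(-8 + W))
((-4)³ + N(-142, -89)) + 18141 = ((-4)³ + (1281/32 - 89 - 5*(-142))/(-8 - 142)) + 18141 = (-64 + (1281/32 - 89 + 710)/(-150)) + 18141 = (-64 - 1/150*21153/32) + 18141 = (-64 - 7051/1600) + 18141 = -109451/1600 + 18141 = 28916149/1600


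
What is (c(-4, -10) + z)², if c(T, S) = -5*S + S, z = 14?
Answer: 2916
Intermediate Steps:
c(T, S) = -4*S
(c(-4, -10) + z)² = (-4*(-10) + 14)² = (40 + 14)² = 54² = 2916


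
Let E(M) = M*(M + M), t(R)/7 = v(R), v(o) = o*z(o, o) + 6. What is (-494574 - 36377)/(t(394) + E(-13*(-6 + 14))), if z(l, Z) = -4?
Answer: -530951/10642 ≈ -49.892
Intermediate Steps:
v(o) = 6 - 4*o (v(o) = o*(-4) + 6 = -4*o + 6 = 6 - 4*o)
t(R) = 42 - 28*R (t(R) = 7*(6 - 4*R) = 42 - 28*R)
E(M) = 2*M² (E(M) = M*(2*M) = 2*M²)
(-494574 - 36377)/(t(394) + E(-13*(-6 + 14))) = (-494574 - 36377)/((42 - 28*394) + 2*(-13*(-6 + 14))²) = -530951/((42 - 11032) + 2*(-13*8)²) = -530951/(-10990 + 2*(-104)²) = -530951/(-10990 + 2*10816) = -530951/(-10990 + 21632) = -530951/10642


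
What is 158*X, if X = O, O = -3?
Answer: -474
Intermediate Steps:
X = -3
158*X = 158*(-3) = -474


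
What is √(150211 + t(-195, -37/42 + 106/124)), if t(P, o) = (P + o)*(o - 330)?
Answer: 5*√3637479073/651 ≈ 463.22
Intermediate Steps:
t(P, o) = (-330 + o)*(P + o) (t(P, o) = (P + o)*(-330 + o) = (-330 + o)*(P + o))
√(150211 + t(-195, -37/42 + 106/124)) = √(150211 + ((-37/42 + 106/124)² - 330*(-195) - 330*(-37/42 + 106/124) - 195*(-37/42 + 106/124))) = √(150211 + ((-37*1/42 + 106*(1/124))² + 64350 - 330*(-37*1/42 + 106*(1/124)) - 195*(-37*1/42 + 106*(1/124)))) = √(150211 + ((-37/42 + 53/62)² + 64350 - 330*(-37/42 + 53/62) - 195*(-37/42 + 53/62))) = √(150211 + ((-17/651)² + 64350 - 330*(-17/651) - 195*(-17/651))) = √(150211 + (289/423801 + 64350 + 1870/217 + 1105/217)) = √(150211 + 27277404814/423801) = √(90936976825/423801) = 5*√3637479073/651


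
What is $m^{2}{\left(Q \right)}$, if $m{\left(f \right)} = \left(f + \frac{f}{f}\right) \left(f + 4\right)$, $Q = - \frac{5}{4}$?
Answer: $\frac{121}{256} \approx 0.47266$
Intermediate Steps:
$Q = - \frac{5}{4}$ ($Q = \left(-5\right) \frac{1}{4} = - \frac{5}{4} \approx -1.25$)
$m{\left(f \right)} = \left(1 + f\right) \left(4 + f\right)$ ($m{\left(f \right)} = \left(f + 1\right) \left(4 + f\right) = \left(1 + f\right) \left(4 + f\right)$)
$m^{2}{\left(Q \right)} = \left(4 + \left(- \frac{5}{4}\right)^{2} + 5 \left(- \frac{5}{4}\right)\right)^{2} = \left(4 + \frac{25}{16} - \frac{25}{4}\right)^{2} = \left(- \frac{11}{16}\right)^{2} = \frac{121}{256}$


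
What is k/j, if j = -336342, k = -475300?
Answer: 237650/168171 ≈ 1.4131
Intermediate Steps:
k/j = -475300/(-336342) = -475300*(-1/336342) = 237650/168171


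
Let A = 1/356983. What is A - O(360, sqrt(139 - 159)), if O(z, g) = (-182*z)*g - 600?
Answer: 214189801/356983 + 131040*I*sqrt(5) ≈ 600.0 + 2.9301e+5*I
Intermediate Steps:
A = 1/356983 ≈ 2.8013e-6
O(z, g) = -600 - 182*g*z (O(z, g) = -182*g*z - 600 = -600 - 182*g*z)
A - O(360, sqrt(139 - 159)) = 1/356983 - (-600 - 182*sqrt(139 - 159)*360) = 1/356983 - (-600 - 182*sqrt(-20)*360) = 1/356983 - (-600 - 182*2*I*sqrt(5)*360) = 1/356983 - (-600 - 131040*I*sqrt(5)) = 1/356983 + (600 + 131040*I*sqrt(5)) = 214189801/356983 + 131040*I*sqrt(5)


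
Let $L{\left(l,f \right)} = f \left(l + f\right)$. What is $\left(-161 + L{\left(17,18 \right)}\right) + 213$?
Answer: $682$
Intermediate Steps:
$L{\left(l,f \right)} = f \left(f + l\right)$
$\left(-161 + L{\left(17,18 \right)}\right) + 213 = \left(-161 + 18 \left(18 + 17\right)\right) + 213 = \left(-161 + 18 \cdot 35\right) + 213 = \left(-161 + 630\right) + 213 = 469 + 213 = 682$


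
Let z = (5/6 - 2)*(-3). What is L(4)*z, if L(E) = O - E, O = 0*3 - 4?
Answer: -28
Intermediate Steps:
O = -4 (O = 0 - 4 = -4)
L(E) = -4 - E
z = 7/2 (z = (5*(⅙) - 2)*(-3) = (⅚ - 2)*(-3) = -7/6*(-3) = 7/2 ≈ 3.5000)
L(4)*z = (-4 - 1*4)*(7/2) = (-4 - 4)*(7/2) = -8*7/2 = -28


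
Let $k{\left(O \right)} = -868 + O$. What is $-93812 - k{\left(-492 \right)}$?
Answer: $-92452$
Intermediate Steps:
$-93812 - k{\left(-492 \right)} = -93812 - \left(-868 - 492\right) = -93812 - -1360 = -93812 + 1360 = -92452$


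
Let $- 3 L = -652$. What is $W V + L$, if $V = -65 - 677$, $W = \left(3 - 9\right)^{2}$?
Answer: $- \frac{79484}{3} \approx -26495.0$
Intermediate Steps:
$W = 36$ ($W = \left(-6\right)^{2} = 36$)
$L = \frac{652}{3}$ ($L = \left(- \frac{1}{3}\right) \left(-652\right) = \frac{652}{3} \approx 217.33$)
$V = -742$ ($V = -65 - 677 = -742$)
$W V + L = 36 \left(-742\right) + \frac{652}{3} = -26712 + \frac{652}{3} = - \frac{79484}{3}$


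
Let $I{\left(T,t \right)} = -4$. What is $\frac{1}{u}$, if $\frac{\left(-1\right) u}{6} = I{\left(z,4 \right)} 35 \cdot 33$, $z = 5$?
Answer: $\frac{1}{27720} \approx 3.6075 \cdot 10^{-5}$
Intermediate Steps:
$u = 27720$ ($u = - 6 \left(-4\right) 35 \cdot 33 = - 6 \left(\left(-140\right) 33\right) = \left(-6\right) \left(-4620\right) = 27720$)
$\frac{1}{u} = \frac{1}{27720}$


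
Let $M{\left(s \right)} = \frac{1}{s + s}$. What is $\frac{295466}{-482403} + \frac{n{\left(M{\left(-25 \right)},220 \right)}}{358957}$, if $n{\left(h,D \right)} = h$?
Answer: $- \frac{5302979930503}{8658096683550} \approx -0.61249$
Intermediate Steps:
$M{\left(s \right)} = \frac{1}{2 s}$
$\frac{295466}{-482403} + \frac{n{\left(M{\left(-25 \right)},220 \right)}}{358957} = \frac{295466}{-482403} + \frac{\frac{1}{2} \frac{1}{-25}}{358957} = 295466 \left(- \frac{1}{482403}\right) + \frac{1}{2} \left(- \frac{1}{25}\right) \frac{1}{358957} = - \frac{295466}{482403} - \frac{1}{17947850} = - \frac{5302979930503}{8658096683550}$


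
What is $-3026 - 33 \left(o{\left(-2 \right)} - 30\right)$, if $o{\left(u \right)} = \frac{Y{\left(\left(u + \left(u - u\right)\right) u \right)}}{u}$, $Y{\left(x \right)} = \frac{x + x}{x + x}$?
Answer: $- \frac{4039}{2} \approx -2019.5$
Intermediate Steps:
$Y{\left(x \right)} = 1$ ($Y{\left(x \right)} = \frac{2 x}{2 x} = 2 x \frac{1}{2 x} = 1$)
$o{\left(u \right)} = \frac{1}{u}$ ($o{\left(u \right)} = 1 \frac{1}{u} = \frac{1}{u}$)
$-3026 - 33 \left(o{\left(-2 \right)} - 30\right) = -3026 - 33 \left(\frac{1}{-2} - 30\right) = -3026 - 33 \left(- \frac{1}{2} - 30\right) = -3026 - 33 \left(- \frac{61}{2}\right) = -3026 - - \frac{2013}{2} = -3026 + \frac{2013}{2} = - \frac{4039}{2}$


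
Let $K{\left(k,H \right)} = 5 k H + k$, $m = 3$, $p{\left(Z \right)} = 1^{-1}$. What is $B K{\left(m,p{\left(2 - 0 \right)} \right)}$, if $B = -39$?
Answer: $-702$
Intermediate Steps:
$p{\left(Z \right)} = 1$
$K{\left(k,H \right)} = k + 5 H k$ ($K{\left(k,H \right)} = 5 H k + k = k + 5 H k$)
$B K{\left(m,p{\left(2 - 0 \right)} \right)} = - 39 \cdot 3 \left(1 + 5 \cdot 1\right) = - 39 \cdot 3 \left(1 + 5\right) = - 39 \cdot 3 \cdot 6 = \left(-39\right) 18 = -702$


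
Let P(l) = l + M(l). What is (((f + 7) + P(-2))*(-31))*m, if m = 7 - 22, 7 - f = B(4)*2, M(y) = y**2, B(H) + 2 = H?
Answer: 5580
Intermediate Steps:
B(H) = -2 + H
f = 3 (f = 7 - (-2 + 4)*2 = 7 - 2*2 = 7 - 1*4 = 7 - 4 = 3)
m = -15
P(l) = l + l**2
(((f + 7) + P(-2))*(-31))*m = (((3 + 7) - 2*(1 - 2))*(-31))*(-15) = ((10 - 2*(-1))*(-31))*(-15) = ((10 + 2)*(-31))*(-15) = (12*(-31))*(-15) = -372*(-15) = 5580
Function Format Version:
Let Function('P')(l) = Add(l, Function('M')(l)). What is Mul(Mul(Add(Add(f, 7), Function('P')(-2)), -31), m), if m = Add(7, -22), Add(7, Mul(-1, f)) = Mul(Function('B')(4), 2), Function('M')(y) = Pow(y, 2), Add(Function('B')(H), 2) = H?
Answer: 5580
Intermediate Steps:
Function('B')(H) = Add(-2, H)
f = 3 (f = Add(7, Mul(-1, Mul(Add(-2, 4), 2))) = Add(7, Mul(-1, Mul(2, 2))) = Add(7, Mul(-1, 4)) = Add(7, -4) = 3)
m = -15
Function('P')(l) = Add(l, Pow(l, 2))
Mul(Mul(Add(Add(f, 7), Function('P')(-2)), -31), m) = Mul(Mul(Add(Add(3, 7), Mul(-2, Add(1, -2))), -31), -15) = Mul(Mul(Add(10, Mul(-2, -1)), -31), -15) = Mul(Mul(Add(10, 2), -31), -15) = Mul(Mul(12, -31), -15) = Mul(-372, -15) = 5580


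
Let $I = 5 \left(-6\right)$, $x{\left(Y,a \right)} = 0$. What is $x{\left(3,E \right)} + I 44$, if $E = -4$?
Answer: $-1320$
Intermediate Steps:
$I = -30$
$x{\left(3,E \right)} + I 44 = 0 - 1320 = -1320$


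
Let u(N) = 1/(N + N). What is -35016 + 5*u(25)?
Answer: -350159/10 ≈ -35016.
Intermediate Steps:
u(N) = 1/(2*N)
-35016 + 5*u(25) = -35016 + 5*((½)/25) = -35016 + 5*((½)*(1/25)) = -35016 + 5*(1/50) = -35016 + ⅒ = -350159/10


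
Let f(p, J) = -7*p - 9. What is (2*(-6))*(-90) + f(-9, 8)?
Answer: 1134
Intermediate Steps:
f(p, J) = -9 - 7*p
(2*(-6))*(-90) + f(-9, 8) = (2*(-6))*(-90) + (-9 - 7*(-9)) = -12*(-90) + (-9 + 63) = 1080 + 54 = 1134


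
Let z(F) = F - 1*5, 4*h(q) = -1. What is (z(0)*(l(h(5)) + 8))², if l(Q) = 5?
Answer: 4225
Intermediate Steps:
h(q) = -¼ (h(q) = (¼)*(-1) = -¼)
z(F) = -5 + F (z(F) = F - 5 = -5 + F)
(z(0)*(l(h(5)) + 8))² = ((-5 + 0)*(5 + 8))² = (-5*13)² = (-65)² = 4225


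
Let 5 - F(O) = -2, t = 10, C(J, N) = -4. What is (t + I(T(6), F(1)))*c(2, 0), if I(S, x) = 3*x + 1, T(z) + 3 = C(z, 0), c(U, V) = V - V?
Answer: 0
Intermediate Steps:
c(U, V) = 0
T(z) = -7 (T(z) = -3 - 4 = -7)
F(O) = 7 (F(O) = 5 - 1*(-2) = 5 + 2 = 7)
I(S, x) = 1 + 3*x
(t + I(T(6), F(1)))*c(2, 0) = (10 + (1 + 3*7))*0 = (10 + (1 + 21))*0 = (10 + 22)*0 = 32*0 = 0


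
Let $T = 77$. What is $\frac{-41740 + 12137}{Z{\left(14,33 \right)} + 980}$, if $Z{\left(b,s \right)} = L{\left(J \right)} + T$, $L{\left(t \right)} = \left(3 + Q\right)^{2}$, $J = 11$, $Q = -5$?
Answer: $- \frac{29603}{1061} \approx -27.901$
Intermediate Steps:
$L{\left(t \right)} = 4$ ($L{\left(t \right)} = \left(3 - 5\right)^{2} = \left(-2\right)^{2} = 4$)
$Z{\left(b,s \right)} = 81$ ($Z{\left(b,s \right)} = 4 + 77 = 81$)
$\frac{-41740 + 12137}{Z{\left(14,33 \right)} + 980} = \frac{-41740 + 12137}{81 + 980} = - \frac{29603}{1061}$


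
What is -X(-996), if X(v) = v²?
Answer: -992016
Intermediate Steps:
-X(-996) = -1*(-996)² = -1*992016 = -992016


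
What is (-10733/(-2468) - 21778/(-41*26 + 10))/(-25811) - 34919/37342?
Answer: -146961921011891/156997051557456 ≈ -0.93608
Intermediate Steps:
(-10733/(-2468) - 21778/(-41*26 + 10))/(-25811) - 34919/37342 = (-10733*(-1/2468) - 21778/(-1066 + 10))*(-1/25811) - 34919*1/37342 = (10733/2468 - 21778/(-1056))*(-1/25811) - 34919/37342 = (10733/2468 - 21778*(-1/1056))*(-1/25811) - 34919/37342 = (10733/2468 + 10889/528)*(-1/25811) - 34919/37342 = (8135269/325776)*(-1/25811) - 34919/37342 = -8135269/8408604336 - 34919/37342 = -146961921011891/156997051557456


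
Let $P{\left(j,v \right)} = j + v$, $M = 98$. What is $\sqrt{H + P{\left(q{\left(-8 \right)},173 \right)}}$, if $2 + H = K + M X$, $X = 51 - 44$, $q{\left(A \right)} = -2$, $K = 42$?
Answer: $\sqrt{897} \approx 29.95$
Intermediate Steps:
$X = 7$ ($X = 51 - 44 = 7$)
$H = 726$ ($H = -2 + \left(42 + 98 \cdot 7\right) = -2 + \left(42 + 686\right) = -2 + 728 = 726$)
$\sqrt{H + P{\left(q{\left(-8 \right)},173 \right)}} = \sqrt{726 + \left(-2 + 173\right)} = \sqrt{726 + 171} = \sqrt{897}$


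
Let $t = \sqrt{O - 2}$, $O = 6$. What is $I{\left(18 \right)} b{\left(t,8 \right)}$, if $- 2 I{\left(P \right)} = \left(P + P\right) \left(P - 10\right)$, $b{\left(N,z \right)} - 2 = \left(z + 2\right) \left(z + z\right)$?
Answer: $-23328$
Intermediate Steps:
$t = 2$ ($t = \sqrt{6 - 2} = \sqrt{4} = 2$)
$b{\left(N,z \right)} = 2 + 2 z \left(2 + z\right)$ ($b{\left(N,z \right)} = 2 + \left(z + 2\right) \left(z + z\right) = 2 + \left(2 + z\right) 2 z = 2 + 2 z \left(2 + z\right)$)
$I{\left(P \right)} = - P \left(-10 + P\right)$ ($I{\left(P \right)} = - \frac{\left(P + P\right) \left(P - 10\right)}{2} = - \frac{2 P \left(-10 + P\right)}{2} = - P \left(-10 + P\right)$)
$I{\left(18 \right)} b{\left(t,8 \right)} = 18 \left(10 - 18\right) \left(2 + 2 \cdot 8^{2} + 4 \cdot 8\right) = 18 \left(10 - 18\right) \left(2 + 2 \cdot 64 + 32\right) = 18 \left(-8\right) \left(2 + 128 + 32\right) = \left(-144\right) 162 = -23328$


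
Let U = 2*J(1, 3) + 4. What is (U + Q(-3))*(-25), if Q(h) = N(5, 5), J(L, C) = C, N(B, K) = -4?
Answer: -150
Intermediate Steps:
U = 10 (U = 2*3 + 4 = 6 + 4 = 10)
Q(h) = -4
(U + Q(-3))*(-25) = (10 - 4)*(-25) = 6*(-25) = -150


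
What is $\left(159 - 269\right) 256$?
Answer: $-28160$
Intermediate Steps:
$\left(159 - 269\right) 256 = \left(-110\right) 256 = -28160$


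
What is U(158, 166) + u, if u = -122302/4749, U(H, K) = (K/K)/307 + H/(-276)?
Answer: -588440963/22355126 ≈ -26.322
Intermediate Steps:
U(H, K) = 1/307 - H/276 (U(H, K) = 1*(1/307) + H*(-1/276) = 1/307 - H/276)
u = -122302/4749 (u = -122302*1/4749 = -122302/4749 ≈ -25.753)
U(158, 166) + u = (1/307 - 1/276*158) - 122302/4749 = (1/307 - 79/138) - 122302/4749 = -24115/42366 - 122302/4749 = -588440963/22355126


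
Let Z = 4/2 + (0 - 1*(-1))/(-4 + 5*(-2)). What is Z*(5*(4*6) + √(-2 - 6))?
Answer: 1620/7 + 27*I*√2/7 ≈ 231.43 + 5.4548*I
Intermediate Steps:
Z = 27/14 (Z = 4*(½) + (0 + 1)/(-4 - 10) = 2 + 1/(-14) = 2 + 1*(-1/14) = 2 - 1/14 = 27/14 ≈ 1.9286)
Z*(5*(4*6) + √(-2 - 6)) = 27*(5*(4*6) + √(-2 - 6))/14 = 27*(5*24 + √(-8))/14 = 27*(120 + 2*I*√2)/14 = 1620/7 + 27*I*√2/7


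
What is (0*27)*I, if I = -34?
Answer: 0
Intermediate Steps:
(0*27)*I = (0*27)*(-34) = 0*(-34) = 0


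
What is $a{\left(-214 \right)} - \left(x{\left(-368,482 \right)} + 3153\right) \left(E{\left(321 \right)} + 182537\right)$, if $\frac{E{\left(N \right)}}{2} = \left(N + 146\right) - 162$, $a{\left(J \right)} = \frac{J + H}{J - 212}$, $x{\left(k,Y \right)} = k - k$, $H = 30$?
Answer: $- \frac{122999510491}{213} \approx -5.7746 \cdot 10^{8}$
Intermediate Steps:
$x{\left(k,Y \right)} = 0$
$a{\left(J \right)} = \frac{30 + J}{-212 + J}$ ($a{\left(J \right)} = \frac{J + 30}{J - 212} = \frac{30 + J}{-212 + J}$)
$E{\left(N \right)} = -32 + 2 N$ ($E{\left(N \right)} = 2 \left(\left(N + 146\right) - 162\right) = 2 \left(\left(146 + N\right) - 162\right) = 2 \left(-16 + N\right) = -32 + 2 N$)
$a{\left(-214 \right)} - \left(x{\left(-368,482 \right)} + 3153\right) \left(E{\left(321 \right)} + 182537\right) = \frac{30 - 214}{-212 - 214} - \left(0 + 3153\right) \left(\left(-32 + 2 \cdot 321\right) + 182537\right) = \frac{1}{-426} \left(-184\right) - 3153 \left(\left(-32 + 642\right) + 182537\right) = \left(- \frac{1}{426}\right) \left(-184\right) - 3153 \left(610 + 182537\right) = \frac{92}{213} - 3153 \cdot 183147 = \frac{92}{213} - 577462491 = - \frac{122999510491}{213}$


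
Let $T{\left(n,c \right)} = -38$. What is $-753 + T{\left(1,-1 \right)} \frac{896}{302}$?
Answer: $- \frac{130727}{151} \approx -865.74$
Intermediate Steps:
$-753 + T{\left(1,-1 \right)} \frac{896}{302} = -753 - 38 \cdot \frac{896}{302} = -753 - 38 \cdot 896 \cdot \frac{1}{302} = -753 - \frac{17024}{151} = - \frac{130727}{151}$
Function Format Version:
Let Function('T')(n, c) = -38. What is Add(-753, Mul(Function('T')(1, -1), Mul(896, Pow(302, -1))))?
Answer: Rational(-130727, 151) ≈ -865.74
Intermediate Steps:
Add(-753, Mul(Function('T')(1, -1), Mul(896, Pow(302, -1)))) = Add(-753, Mul(-38, Mul(896, Pow(302, -1)))) = Add(-753, Mul(-38, Mul(896, Rational(1, 302)))) = Add(-753, Mul(-38, Rational(448, 151))) = Add(-753, Rational(-17024, 151)) = Rational(-130727, 151)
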